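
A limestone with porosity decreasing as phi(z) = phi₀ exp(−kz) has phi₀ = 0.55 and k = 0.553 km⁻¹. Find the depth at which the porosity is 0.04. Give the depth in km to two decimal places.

4.74 km

Invert Athy's law: z = ln(phi₀/phi) / k
z = ln(0.55/0.04) / 0.553 = ln(13.75) / 0.553 = 2.6210 / 0.553 = 4.740 km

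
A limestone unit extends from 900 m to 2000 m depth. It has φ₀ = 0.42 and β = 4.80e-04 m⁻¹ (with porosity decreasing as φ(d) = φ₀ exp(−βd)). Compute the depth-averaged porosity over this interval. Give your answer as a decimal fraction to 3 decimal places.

Working in km (1 km = 1000 m; β in km⁻¹ = β in m⁻¹ × 1000):
⟨φ⟩ = (1/(d₂−d₁)) ∫ φ₀ e^(−βd) dd = φ₀·(e^(−β·d₁) − e^(−β·d₂)) / (β·(d₂−d₁))
e^(−0.48×0.9) = 0.6492; e^(−0.48×2) = 0.3829
⟨φ⟩ = 0.42 × (0.6492 − 0.3829) / (0.48 × 1.1) = 0.42 × 0.5044 = 0.2118

0.212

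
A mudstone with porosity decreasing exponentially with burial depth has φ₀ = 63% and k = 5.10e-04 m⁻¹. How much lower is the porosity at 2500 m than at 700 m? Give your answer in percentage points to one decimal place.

26.5 percentage points

Working in km (1 km = 1000 m; k in km⁻¹ = k in m⁻¹ × 1000):
φ(0.7) = 0.63·e^(−0.51×0.7) = 0.4409
φ(2.5) = 0.63·e^(−0.51×2.5) = 0.1760
Δφ = 0.4409 − 0.1760 = 0.2648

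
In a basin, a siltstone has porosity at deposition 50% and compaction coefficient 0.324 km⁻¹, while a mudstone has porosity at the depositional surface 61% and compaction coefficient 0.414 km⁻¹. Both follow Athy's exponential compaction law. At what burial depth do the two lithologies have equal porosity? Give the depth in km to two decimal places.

2.21 km

Set n₀ₐ e^(−βₐd) = n₀ᵦ e^(−βᵦd) ⇒ ln(n₀ₐ/n₀ᵦ) = (βₐ − βᵦ)·d
d = ln(0.5/0.61) / (0.324 − 0.414) = -0.1989 / -0.09 = 2.209 km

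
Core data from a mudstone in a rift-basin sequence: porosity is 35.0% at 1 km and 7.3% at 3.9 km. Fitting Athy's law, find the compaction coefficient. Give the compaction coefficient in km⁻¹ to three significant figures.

0.541 km⁻¹

Athy: phi(Z) = phi₀ e^(−kZ) ⇒ phi₁/phi₂ = e^{k(Z₂−Z₁)} ⇒ k = ln(phi₁/phi₂)/(Z₂−Z₁)
k = ln(0.35/0.073) / (3.9 − 1) = ln(4.795) / 2.9 = 1.5675 / 2.9 = 0.5405 km⁻¹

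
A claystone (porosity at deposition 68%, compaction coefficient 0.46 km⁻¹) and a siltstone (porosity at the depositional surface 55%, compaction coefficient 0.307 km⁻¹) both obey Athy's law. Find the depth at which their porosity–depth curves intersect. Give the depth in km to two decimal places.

1.39 km

Set n₀ₐ e^(−cₐd) = n₀ᵦ e^(−cᵦd) ⇒ ln(n₀ₐ/n₀ᵦ) = (cₐ − cᵦ)·d
d = ln(0.68/0.55) / (0.46 − 0.307) = 0.2122 / 0.153 = 1.387 km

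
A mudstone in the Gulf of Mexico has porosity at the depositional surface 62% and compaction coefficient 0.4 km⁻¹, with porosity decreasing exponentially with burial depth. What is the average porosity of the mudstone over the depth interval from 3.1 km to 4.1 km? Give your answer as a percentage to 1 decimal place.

14.8%

⟨φ⟩ = (1/(z₂−z₁)) ∫ φ₀ e^(−cz) dz = φ₀·(e^(−c·z₁) − e^(−c·z₂)) / (c·(z₂−z₁))
e^(−0.4×3.1) = 0.2894; e^(−0.4×4.1) = 0.1940
⟨φ⟩ = 0.62 × (0.2894 − 0.1940) / (0.4 × 1) = 0.62 × 0.2385 = 0.1479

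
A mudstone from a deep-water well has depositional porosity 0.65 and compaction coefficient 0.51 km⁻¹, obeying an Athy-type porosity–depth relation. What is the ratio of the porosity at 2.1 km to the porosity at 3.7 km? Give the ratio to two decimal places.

2.26

n(d₁)/n(d₂) = e^(−c·d₁)/e^(−c·d₂) = e^{c(d₂−d₁)}
= exp(0.51 × 1.6) = exp(0.816) = 2.2614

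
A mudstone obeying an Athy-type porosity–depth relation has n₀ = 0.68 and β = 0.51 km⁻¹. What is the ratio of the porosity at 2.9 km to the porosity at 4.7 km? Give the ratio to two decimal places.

n(Z₁)/n(Z₂) = e^(−β·Z₁)/e^(−β·Z₂) = e^{β(Z₂−Z₁)}
= exp(0.51 × 1.8) = exp(0.918) = 2.5043

2.50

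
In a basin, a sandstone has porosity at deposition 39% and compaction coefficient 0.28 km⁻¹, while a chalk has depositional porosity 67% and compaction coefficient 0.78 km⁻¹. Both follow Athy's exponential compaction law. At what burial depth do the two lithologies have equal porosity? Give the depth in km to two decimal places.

Set n₀ₐ e^(−cₐd) = n₀ᵦ e^(−cᵦd) ⇒ ln(n₀ₐ/n₀ᵦ) = (cₐ − cᵦ)·d
d = ln(0.39/0.67) / (0.28 − 0.78) = -0.5411 / -0.5 = 1.082 km

1.08 km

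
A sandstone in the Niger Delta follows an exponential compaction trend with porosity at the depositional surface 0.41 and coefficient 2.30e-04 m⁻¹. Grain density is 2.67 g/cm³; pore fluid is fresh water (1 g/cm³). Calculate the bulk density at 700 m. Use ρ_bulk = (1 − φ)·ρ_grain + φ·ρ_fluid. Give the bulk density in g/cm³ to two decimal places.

Working in km (1 km = 1000 m; c in km⁻¹ = c in m⁻¹ × 1000):
Porosity at depth: phi = 0.41·exp(−0.23×0.7) = 0.41×0.8513 = 0.3490
Bulk density: ρ_b = (1−phi)ρ_g + phi·ρ_f = 0.6510×2.67 + 0.3490×1
       = 1.738 + 0.349 = 2.087 g/cm³

2.09 g/cm³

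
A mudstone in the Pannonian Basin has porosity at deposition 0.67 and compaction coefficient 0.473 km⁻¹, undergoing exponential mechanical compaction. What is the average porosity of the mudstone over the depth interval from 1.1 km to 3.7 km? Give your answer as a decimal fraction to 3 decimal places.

0.229

⟨φ⟩ = (1/(d₂−d₁)) ∫ φ₀ e^(−cd) dd = φ₀·(e^(−c·d₁) − e^(−c·d₂)) / (c·(d₂−d₁))
e^(−0.473×1.1) = 0.5943; e^(−0.473×3.7) = 0.1738
⟨φ⟩ = 0.67 × (0.5943 − 0.1738) / (0.473 × 2.6) = 0.67 × 0.3420 = 0.2291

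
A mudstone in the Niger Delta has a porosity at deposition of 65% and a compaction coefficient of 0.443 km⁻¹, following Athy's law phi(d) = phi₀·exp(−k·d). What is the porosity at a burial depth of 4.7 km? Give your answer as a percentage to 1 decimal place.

phi = phi₀·exp(−k·d) = 0.65 × exp(−0.443 × 4.7) = 0.65 × exp(−2.082)
  = 0.65 × 0.1247 = 0.0810

8.1%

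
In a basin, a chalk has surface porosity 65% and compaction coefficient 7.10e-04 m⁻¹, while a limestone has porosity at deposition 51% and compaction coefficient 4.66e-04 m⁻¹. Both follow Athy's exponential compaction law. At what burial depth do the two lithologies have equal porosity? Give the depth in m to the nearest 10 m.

Working in km (1 km = 1000 m; k in km⁻¹ = k in m⁻¹ × 1000):
Set φ₀ₐ e^(−kₐz) = φ₀ᵦ e^(−kᵦz) ⇒ ln(φ₀ₐ/φ₀ᵦ) = (kₐ − kᵦ)·z
z = ln(0.65/0.51) / (0.71 − 0.466) = 0.2426 / 0.244 = 0.994 km

990 m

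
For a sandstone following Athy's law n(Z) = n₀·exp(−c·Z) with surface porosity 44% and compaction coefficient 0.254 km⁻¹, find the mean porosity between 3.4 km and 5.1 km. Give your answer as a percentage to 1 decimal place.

⟨n⟩ = (1/(Z₂−Z₁)) ∫ n₀ e^(−cZ) dZ = n₀·(e^(−c·Z₁) − e^(−c·Z₂)) / (c·(Z₂−Z₁))
e^(−0.254×3.4) = 0.4216; e^(−0.254×5.1) = 0.2738
⟨n⟩ = 0.44 × (0.4216 − 0.2738) / (0.254 × 1.7) = 0.44 × 0.3424 = 0.1507

15.1%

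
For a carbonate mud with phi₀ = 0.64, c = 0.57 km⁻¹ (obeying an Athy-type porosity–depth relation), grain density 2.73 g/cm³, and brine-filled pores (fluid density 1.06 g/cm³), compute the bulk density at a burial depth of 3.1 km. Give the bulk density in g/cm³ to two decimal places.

2.55 g/cm³

Porosity at depth: phi = 0.64·exp(−0.57×3.1) = 0.64×0.1708 = 0.1093
Bulk density: ρ_b = (1−phi)ρ_g + phi·ρ_f = 0.8907×2.73 + 0.1093×1.06
       = 2.432 + 0.116 = 2.547 g/cm³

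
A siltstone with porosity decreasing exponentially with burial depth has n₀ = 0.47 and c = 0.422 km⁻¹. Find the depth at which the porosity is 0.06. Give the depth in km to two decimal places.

4.88 km

Invert Athy's law: z = ln(n₀/n) / c
z = ln(0.47/0.06) / 0.422 = ln(7.833) / 0.422 = 2.0584 / 0.422 = 4.878 km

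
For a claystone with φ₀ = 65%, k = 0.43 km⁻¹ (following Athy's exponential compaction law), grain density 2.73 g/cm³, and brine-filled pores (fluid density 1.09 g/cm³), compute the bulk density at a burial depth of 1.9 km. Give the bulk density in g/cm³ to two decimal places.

Porosity at depth: φ = 0.65·exp(−0.43×1.9) = 0.65×0.4418 = 0.2871
Bulk density: ρ_b = (1−φ)ρ_g + φ·ρ_f = 0.7129×2.73 + 0.2871×1.09
       = 1.946 + 0.313 = 2.259 g/cm³

2.26 g/cm³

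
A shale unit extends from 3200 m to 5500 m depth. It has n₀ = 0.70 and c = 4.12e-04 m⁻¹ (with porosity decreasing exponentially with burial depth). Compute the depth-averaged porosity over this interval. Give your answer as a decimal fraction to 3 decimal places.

Working in km (1 km = 1000 m; c in km⁻¹ = c in m⁻¹ × 1000):
⟨n⟩ = (1/(z₂−z₁)) ∫ n₀ e^(−cz) dz = n₀·(e^(−c·z₁) − e^(−c·z₂)) / (c·(z₂−z₁))
e^(−0.412×3.2) = 0.2676; e^(−0.412×5.5) = 0.1037
⟨n⟩ = 0.7 × (0.2676 − 0.1037) / (0.412 × 2.3) = 0.7 × 0.1729 = 0.1210

0.121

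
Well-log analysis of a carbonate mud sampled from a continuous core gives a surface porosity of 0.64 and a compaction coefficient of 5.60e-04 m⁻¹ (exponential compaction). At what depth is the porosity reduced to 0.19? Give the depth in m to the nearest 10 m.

2170 m

Working in km (1 km = 1000 m; c in km⁻¹ = c in m⁻¹ × 1000):
Invert Athy's law: Z = ln(n₀/n) / c
Z = ln(0.64/0.19) / 0.56 = ln(3.368) / 0.56 = 1.2144 / 0.56 = 2.169 km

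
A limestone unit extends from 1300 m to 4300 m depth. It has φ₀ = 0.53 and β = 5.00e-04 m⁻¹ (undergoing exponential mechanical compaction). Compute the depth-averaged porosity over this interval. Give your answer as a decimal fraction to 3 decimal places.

0.143

Working in km (1 km = 1000 m; β in km⁻¹ = β in m⁻¹ × 1000):
⟨φ⟩ = (1/(Z₂−Z₁)) ∫ φ₀ e^(−βZ) dZ = φ₀·(e^(−β·Z₁) − e^(−β·Z₂)) / (β·(Z₂−Z₁))
e^(−0.5×1.3) = 0.5220; e^(−0.5×4.3) = 0.1165
⟨φ⟩ = 0.53 × (0.5220 − 0.1165) / (0.5 × 3) = 0.53 × 0.2704 = 0.1433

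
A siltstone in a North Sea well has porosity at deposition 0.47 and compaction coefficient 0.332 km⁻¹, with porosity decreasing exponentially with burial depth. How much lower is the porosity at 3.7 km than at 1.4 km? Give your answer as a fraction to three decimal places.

0.158

phi(1.4) = 0.47·e^(−0.332×1.4) = 0.2953
phi(3.7) = 0.47·e^(−0.332×3.7) = 0.1376
Δphi = 0.2953 − 0.1376 = 0.1577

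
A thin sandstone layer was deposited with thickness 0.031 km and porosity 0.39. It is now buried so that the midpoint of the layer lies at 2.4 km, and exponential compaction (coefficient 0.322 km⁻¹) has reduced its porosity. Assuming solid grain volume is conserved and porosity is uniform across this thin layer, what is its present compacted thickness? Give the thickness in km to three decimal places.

0.023 km

Porosity at 2.4 km: φ = 0.39·exp(−0.322×2.4) = 0.1801
Solid-volume conservation: h(1−φ) = h₀(1−φ₀) ⇒ h = h₀·(1−φ₀)/(1−φ)
h = 0.031 × (1 − 0.39)/(1 − 0.1801) = 0.031 × 0.7440 = 0.0231 km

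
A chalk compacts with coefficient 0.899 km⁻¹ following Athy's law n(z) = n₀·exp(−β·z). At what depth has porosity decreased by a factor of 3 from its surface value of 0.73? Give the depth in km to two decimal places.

1.22 km

n/n₀ = 1/3 ⇒ exp(−β·z) = 1/3 ⇒ z = ln(3) / β
z = 1.0986 / 0.899 = 1.222 km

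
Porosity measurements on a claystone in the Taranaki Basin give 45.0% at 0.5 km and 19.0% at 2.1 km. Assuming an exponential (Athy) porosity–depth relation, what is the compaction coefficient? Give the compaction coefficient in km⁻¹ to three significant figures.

Athy: φ(d) = φ₀ e^(−cd) ⇒ φ₁/φ₂ = e^{c(d₂−d₁)} ⇒ c = ln(φ₁/φ₂)/(d₂−d₁)
c = ln(0.45/0.19) / (2.1 − 0.5) = ln(2.368) / 1.6 = 0.8622 / 1.6 = 0.5389 km⁻¹

0.539 km⁻¹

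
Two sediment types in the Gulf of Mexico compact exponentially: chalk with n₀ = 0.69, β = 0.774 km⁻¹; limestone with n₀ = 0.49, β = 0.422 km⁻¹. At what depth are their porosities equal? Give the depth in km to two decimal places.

0.97 km

Set n₀ₐ e^(−βₐz) = n₀ᵦ e^(−βᵦz) ⇒ ln(n₀ₐ/n₀ᵦ) = (βₐ − βᵦ)·z
z = ln(0.69/0.49) / (0.774 − 0.422) = 0.3423 / 0.352 = 0.972 km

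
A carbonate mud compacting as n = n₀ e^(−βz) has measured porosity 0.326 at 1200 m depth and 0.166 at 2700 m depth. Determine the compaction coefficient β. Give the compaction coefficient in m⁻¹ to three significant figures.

0.000450 m⁻¹

Working in km (1 km = 1000 m; β in km⁻¹ = β in m⁻¹ × 1000):
Athy: n(z) = n₀ e^(−βz) ⇒ n₁/n₂ = e^{β(z₂−z₁)} ⇒ β = ln(n₁/n₂)/(z₂−z₁)
β = ln(0.326/0.166) / (2.7 − 1.2) = ln(1.964) / 1.5 = 0.6749 / 1.5 = 0.4499 km⁻¹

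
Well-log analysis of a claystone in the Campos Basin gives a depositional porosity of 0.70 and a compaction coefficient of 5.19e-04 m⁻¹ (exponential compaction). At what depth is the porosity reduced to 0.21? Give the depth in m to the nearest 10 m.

2320 m

Working in km (1 km = 1000 m; k in km⁻¹ = k in m⁻¹ × 1000):
Invert Athy's law: d = ln(φ₀/φ) / k
d = ln(0.7/0.21) / 0.519 = ln(3.333) / 0.519 = 1.2040 / 0.519 = 2.320 km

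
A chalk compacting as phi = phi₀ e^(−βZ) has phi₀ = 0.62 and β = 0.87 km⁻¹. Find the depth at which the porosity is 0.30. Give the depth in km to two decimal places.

0.83 km

Invert Athy's law: Z = ln(phi₀/phi) / β
Z = ln(0.62/0.3) / 0.87 = ln(2.067) / 0.87 = 0.7259 / 0.87 = 0.834 km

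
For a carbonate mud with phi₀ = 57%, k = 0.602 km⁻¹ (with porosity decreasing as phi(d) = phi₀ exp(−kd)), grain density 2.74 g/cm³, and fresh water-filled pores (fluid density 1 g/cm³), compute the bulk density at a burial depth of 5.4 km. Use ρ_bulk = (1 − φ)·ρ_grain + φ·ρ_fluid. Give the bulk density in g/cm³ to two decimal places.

2.70 g/cm³

Porosity at depth: phi = 0.57·exp(−0.602×5.4) = 0.57×0.0387 = 0.0221
Bulk density: ρ_b = (1−phi)ρ_g + phi·ρ_f = 0.9779×2.74 + 0.0221×1
       = 2.679 + 0.022 = 2.702 g/cm³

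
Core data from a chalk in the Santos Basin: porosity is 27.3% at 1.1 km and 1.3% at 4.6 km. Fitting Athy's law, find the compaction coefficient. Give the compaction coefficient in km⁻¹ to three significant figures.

0.870 km⁻¹

Athy: n(z) = n₀ e^(−kz) ⇒ n₁/n₂ = e^{k(z₂−z₁)} ⇒ k = ln(n₁/n₂)/(z₂−z₁)
k = ln(0.273/0.013) / (4.6 − 1.1) = ln(21) / 3.5 = 3.0445 / 3.5 = 0.8699 km⁻¹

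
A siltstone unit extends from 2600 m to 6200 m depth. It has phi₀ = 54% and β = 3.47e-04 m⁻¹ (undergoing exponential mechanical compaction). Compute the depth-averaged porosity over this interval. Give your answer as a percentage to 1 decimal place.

Working in km (1 km = 1000 m; β in km⁻¹ = β in m⁻¹ × 1000):
⟨phi⟩ = (1/(Z₂−Z₁)) ∫ phi₀ e^(−βZ) dZ = phi₀·(e^(−β·Z₁) − e^(−β·Z₂)) / (β·(Z₂−Z₁))
e^(−0.347×2.6) = 0.4057; e^(−0.347×6.2) = 0.1163
⟨phi⟩ = 0.54 × (0.4057 − 0.1163) / (0.347 × 3.6) = 0.54 × 0.2316 = 0.1251

12.5%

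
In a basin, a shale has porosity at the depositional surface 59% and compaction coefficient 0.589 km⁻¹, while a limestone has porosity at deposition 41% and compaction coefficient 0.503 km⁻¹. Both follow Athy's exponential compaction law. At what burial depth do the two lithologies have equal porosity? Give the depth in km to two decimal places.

Set n₀ₐ e^(−βₐz) = n₀ᵦ e^(−βᵦz) ⇒ ln(n₀ₐ/n₀ᵦ) = (βₐ − βᵦ)·z
z = ln(0.59/0.41) / (0.589 − 0.503) = 0.3640 / 0.086 = 4.232 km

4.23 km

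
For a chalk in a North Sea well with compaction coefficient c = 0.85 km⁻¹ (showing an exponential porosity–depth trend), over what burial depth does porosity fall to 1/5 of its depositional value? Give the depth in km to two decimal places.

1.89 km

φ/φ₀ = 1/5 ⇒ exp(−c·z) = 1/5 ⇒ z = ln(5) / c
z = 1.6094 / 0.85 = 1.893 km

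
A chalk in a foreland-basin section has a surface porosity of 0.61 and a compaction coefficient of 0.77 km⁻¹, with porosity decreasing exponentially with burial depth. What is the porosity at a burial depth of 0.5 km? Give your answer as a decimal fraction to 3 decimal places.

n = n₀·exp(−β·Z) = 0.61 × exp(−0.77 × 0.5) = 0.61 × exp(−0.385)
  = 0.61 × 0.6805 = 0.4151

0.415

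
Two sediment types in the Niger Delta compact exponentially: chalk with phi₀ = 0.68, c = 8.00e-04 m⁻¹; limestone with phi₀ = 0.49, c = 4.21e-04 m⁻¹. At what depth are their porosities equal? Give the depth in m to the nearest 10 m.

Working in km (1 km = 1000 m; c in km⁻¹ = c in m⁻¹ × 1000):
Set phi₀ₐ e^(−cₐz) = phi₀ᵦ e^(−cᵦz) ⇒ ln(phi₀ₐ/phi₀ᵦ) = (cₐ − cᵦ)·z
z = ln(0.68/0.49) / (0.8 − 0.421) = 0.3277 / 0.379 = 0.865 km

860 m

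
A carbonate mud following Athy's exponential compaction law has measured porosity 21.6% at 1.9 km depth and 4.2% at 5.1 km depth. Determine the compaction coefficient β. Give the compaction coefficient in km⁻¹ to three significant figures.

0.512 km⁻¹

Athy: n(d) = n₀ e^(−βd) ⇒ n₁/n₂ = e^{β(d₂−d₁)} ⇒ β = ln(n₁/n₂)/(d₂−d₁)
β = ln(0.216/0.042) / (5.1 − 1.9) = ln(5.143) / 3.2 = 1.6376 / 3.2 = 0.5118 km⁻¹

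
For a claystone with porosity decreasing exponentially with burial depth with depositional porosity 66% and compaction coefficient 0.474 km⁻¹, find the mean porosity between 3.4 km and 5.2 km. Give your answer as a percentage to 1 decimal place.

⟨n⟩ = (1/(d₂−d₁)) ∫ n₀ e^(−kd) dd = n₀·(e^(−k·d₁) − e^(−k·d₂)) / (k·(d₂−d₁))
e^(−0.474×3.4) = 0.1996; e^(−0.474×5.2) = 0.0850
⟨n⟩ = 0.66 × (0.1996 − 0.0850) / (0.474 × 1.8) = 0.66 × 0.1343 = 0.0886

8.9%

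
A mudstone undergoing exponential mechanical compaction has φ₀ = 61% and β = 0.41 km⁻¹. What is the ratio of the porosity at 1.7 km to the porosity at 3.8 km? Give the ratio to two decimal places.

2.37

φ(z₁)/φ(z₂) = e^(−β·z₁)/e^(−β·z₂) = e^{β(z₂−z₁)}
= exp(0.41 × 2.1) = exp(0.861) = 2.3655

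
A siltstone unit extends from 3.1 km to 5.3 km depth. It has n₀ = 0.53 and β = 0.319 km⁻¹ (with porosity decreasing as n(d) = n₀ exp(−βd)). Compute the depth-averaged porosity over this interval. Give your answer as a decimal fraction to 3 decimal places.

⟨n⟩ = (1/(d₂−d₁)) ∫ n₀ e^(−βd) dd = n₀·(e^(−β·d₁) − e^(−β·d₂)) / (β·(d₂−d₁))
e^(−0.319×3.1) = 0.3720; e^(−0.319×5.3) = 0.1844
⟨n⟩ = 0.53 × (0.3720 − 0.1844) / (0.319 × 2.2) = 0.53 × 0.2673 = 0.1417

0.142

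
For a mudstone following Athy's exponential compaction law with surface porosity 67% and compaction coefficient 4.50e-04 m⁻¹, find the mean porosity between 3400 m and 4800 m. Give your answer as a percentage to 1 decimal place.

10.8%

Working in km (1 km = 1000 m; k in km⁻¹ = k in m⁻¹ × 1000):
⟨n⟩ = (1/(z₂−z₁)) ∫ n₀ e^(−kz) dz = n₀·(e^(−k·z₁) − e^(−k·z₂)) / (k·(z₂−z₁))
e^(−0.45×3.4) = 0.2165; e^(−0.45×4.8) = 0.1153
⟨n⟩ = 0.67 × (0.2165 − 0.1153) / (0.45 × 1.4) = 0.67 × 0.1607 = 0.1076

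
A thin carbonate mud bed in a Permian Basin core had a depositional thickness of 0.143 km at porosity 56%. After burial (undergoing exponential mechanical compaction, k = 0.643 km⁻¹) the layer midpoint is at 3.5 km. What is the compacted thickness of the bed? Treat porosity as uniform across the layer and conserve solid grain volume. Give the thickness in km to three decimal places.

Porosity at 3.5 km: n = 0.56·exp(−0.643×3.5) = 0.0590
Solid-volume conservation: h(1−n) = h₀(1−n₀) ⇒ h = h₀·(1−n₀)/(1−n)
h = 0.143 × (1 − 0.56)/(1 − 0.0590) = 0.143 × 0.4676 = 0.0669 km

0.067 km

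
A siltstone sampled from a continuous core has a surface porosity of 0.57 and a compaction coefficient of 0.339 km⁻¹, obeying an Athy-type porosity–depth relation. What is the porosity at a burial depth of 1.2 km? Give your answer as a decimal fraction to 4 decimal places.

0.3795

φ = φ₀·exp(−c·d) = 0.57 × exp(−0.339 × 1.2) = 0.57 × exp(−0.4068)
  = 0.57 × 0.6658 = 0.3795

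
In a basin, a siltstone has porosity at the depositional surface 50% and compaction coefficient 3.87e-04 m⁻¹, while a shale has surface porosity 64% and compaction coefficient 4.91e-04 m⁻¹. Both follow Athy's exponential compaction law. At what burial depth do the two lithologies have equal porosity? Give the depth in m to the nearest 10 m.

Working in km (1 km = 1000 m; k in km⁻¹ = k in m⁻¹ × 1000):
Set phi₀ₐ e^(−kₐZ) = phi₀ᵦ e^(−kᵦZ) ⇒ ln(phi₀ₐ/phi₀ᵦ) = (kₐ − kᵦ)·Z
Z = ln(0.5/0.64) / (0.387 − 0.491) = -0.2469 / -0.104 = 2.374 km

2370 m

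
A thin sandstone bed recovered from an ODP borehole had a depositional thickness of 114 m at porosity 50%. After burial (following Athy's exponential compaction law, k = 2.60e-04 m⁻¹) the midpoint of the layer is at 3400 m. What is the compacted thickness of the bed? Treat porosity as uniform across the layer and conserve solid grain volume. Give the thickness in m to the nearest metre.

Working in km (1 km = 1000 m; k in km⁻¹ = k in m⁻¹ × 1000):
Porosity at 3.4 km: phi = 0.5·exp(−0.26×3.4) = 0.2066
Solid-volume conservation: h(1−phi) = h₀(1−phi₀) ⇒ h = h₀·(1−phi₀)/(1−phi)
h = 0.114 × (1 − 0.5)/(1 − 0.2066) = 0.114 × 0.6302 = 0.0718 km

72 m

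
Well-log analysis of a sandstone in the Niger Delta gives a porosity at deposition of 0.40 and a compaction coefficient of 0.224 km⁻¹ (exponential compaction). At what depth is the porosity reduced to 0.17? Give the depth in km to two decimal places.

Invert Athy's law: Z = ln(phi₀/phi) / β
Z = ln(0.4/0.17) / 0.224 = ln(2.353) / 0.224 = 0.8557 / 0.224 = 3.820 km

3.82 km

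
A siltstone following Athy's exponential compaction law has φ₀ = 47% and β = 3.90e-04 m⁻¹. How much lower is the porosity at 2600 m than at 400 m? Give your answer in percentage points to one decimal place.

Working in km (1 km = 1000 m; β in km⁻¹ = β in m⁻¹ × 1000):
φ(0.4) = 0.47·e^(−0.39×0.4) = 0.4021
φ(2.6) = 0.47·e^(−0.39×2.6) = 0.1705
Δφ = 0.4021 − 0.1705 = 0.2316

23.2 percentage points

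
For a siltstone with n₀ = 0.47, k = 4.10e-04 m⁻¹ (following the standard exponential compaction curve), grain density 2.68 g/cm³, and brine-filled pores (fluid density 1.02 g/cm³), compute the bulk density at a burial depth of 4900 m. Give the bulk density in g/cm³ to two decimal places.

Working in km (1 km = 1000 m; k in km⁻¹ = k in m⁻¹ × 1000):
Porosity at depth: n = 0.47·exp(−0.41×4.9) = 0.47×0.1341 = 0.0630
Bulk density: ρ_b = (1−n)ρ_g + n·ρ_f = 0.9370×2.68 + 0.0630×1.02
       = 2.511 + 0.064 = 2.575 g/cm³

2.58 g/cm³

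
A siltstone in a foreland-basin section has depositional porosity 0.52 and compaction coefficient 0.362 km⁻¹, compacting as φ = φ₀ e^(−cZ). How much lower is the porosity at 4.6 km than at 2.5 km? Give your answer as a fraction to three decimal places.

φ(2.5) = 0.52·e^(−0.362×2.5) = 0.2104
φ(4.6) = 0.52·e^(−0.362×4.6) = 0.0984
Δφ = 0.2104 − 0.0984 = 0.1120

0.112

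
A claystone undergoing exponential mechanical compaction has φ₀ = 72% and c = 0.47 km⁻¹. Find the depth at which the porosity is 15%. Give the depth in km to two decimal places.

3.34 km

Invert Athy's law: d = ln(φ₀/φ) / c
d = ln(0.72/0.15) / 0.47 = ln(4.8) / 0.47 = 1.5686 / 0.47 = 3.337 km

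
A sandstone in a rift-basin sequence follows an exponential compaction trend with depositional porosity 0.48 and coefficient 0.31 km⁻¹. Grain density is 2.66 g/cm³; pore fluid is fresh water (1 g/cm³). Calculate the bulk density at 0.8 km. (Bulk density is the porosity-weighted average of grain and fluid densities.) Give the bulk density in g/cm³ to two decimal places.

2.04 g/cm³

Porosity at depth: φ = 0.48·exp(−0.31×0.8) = 0.48×0.7804 = 0.3746
Bulk density: ρ_b = (1−φ)ρ_g + φ·ρ_f = 0.6254×2.66 + 0.3746×1
       = 1.664 + 0.375 = 2.038 g/cm³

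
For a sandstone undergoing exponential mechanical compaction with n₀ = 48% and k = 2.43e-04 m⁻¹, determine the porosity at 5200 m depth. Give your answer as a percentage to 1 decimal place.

Working in km (1 km = 1000 m; k in km⁻¹ = k in m⁻¹ × 1000):
n = n₀·exp(−k·z) = 0.48 × exp(−0.243 × 5.2) = 0.48 × exp(−1.264)
  = 0.48 × 0.2826 = 0.1357

13.6%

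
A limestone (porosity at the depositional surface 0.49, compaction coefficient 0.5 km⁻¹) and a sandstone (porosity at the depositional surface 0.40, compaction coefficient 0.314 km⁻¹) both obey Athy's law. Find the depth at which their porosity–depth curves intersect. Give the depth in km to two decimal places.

Set φ₀ₐ e^(−cₐz) = φ₀ᵦ e^(−cᵦz) ⇒ ln(φ₀ₐ/φ₀ᵦ) = (cₐ − cᵦ)·z
z = ln(0.49/0.4) / (0.5 − 0.314) = 0.2029 / 0.186 = 1.091 km

1.09 km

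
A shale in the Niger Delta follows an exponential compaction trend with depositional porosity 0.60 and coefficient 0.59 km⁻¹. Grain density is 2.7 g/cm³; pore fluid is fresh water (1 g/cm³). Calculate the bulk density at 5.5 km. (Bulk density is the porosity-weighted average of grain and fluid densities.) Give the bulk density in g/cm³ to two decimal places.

2.66 g/cm³

Porosity at depth: phi = 0.6·exp(−0.59×5.5) = 0.6×0.0390 = 0.0234
Bulk density: ρ_b = (1−phi)ρ_g + phi·ρ_f = 0.9766×2.7 + 0.0234×1
       = 2.637 + 0.023 = 2.660 g/cm³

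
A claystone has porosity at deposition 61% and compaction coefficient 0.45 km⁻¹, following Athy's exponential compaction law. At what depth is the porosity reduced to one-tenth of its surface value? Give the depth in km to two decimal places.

5.12 km

phi/phi₀ = 1/10 ⇒ exp(−c·Z) = 1/10 ⇒ Z = ln(10) / c
Z = 2.3026 / 0.45 = 5.117 km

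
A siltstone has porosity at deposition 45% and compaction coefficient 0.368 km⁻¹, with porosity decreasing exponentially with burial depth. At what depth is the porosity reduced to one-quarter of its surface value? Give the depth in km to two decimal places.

3.77 km

φ/φ₀ = 1/4 ⇒ exp(−c·d) = 1/4 ⇒ d = ln(4) / c
d = 1.3863 / 0.368 = 3.767 km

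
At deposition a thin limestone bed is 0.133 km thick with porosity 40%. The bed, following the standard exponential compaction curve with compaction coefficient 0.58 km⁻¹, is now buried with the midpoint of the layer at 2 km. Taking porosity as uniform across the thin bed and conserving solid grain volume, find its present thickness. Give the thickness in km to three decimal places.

0.091 km

Porosity at 2 km: phi = 0.4·exp(−0.58×2) = 0.1254
Solid-volume conservation: h(1−phi) = h₀(1−phi₀) ⇒ h = h₀·(1−phi₀)/(1−phi)
h = 0.133 × (1 − 0.4)/(1 − 0.1254) = 0.133 × 0.6860 = 0.0912 km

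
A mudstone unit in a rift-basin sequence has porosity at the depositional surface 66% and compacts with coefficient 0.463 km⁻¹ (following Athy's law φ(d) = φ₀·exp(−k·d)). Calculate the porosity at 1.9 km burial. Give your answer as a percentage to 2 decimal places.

27.38%

φ = φ₀·exp(−k·d) = 0.66 × exp(−0.463 × 1.9) = 0.66 × exp(−0.8797)
  = 0.66 × 0.4149 = 0.2738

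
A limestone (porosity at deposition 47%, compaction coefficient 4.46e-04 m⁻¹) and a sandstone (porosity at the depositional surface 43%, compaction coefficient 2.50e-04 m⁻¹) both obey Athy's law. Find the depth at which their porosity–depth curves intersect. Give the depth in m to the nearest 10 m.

Working in km (1 km = 1000 m; β in km⁻¹ = β in m⁻¹ × 1000):
Set phi₀ₐ e^(−βₐz) = phi₀ᵦ e^(−βᵦz) ⇒ ln(phi₀ₐ/phi₀ᵦ) = (βₐ − βᵦ)·z
z = ln(0.47/0.43) / (0.446 − 0.25) = 0.0889 / 0.196 = 0.454 km

450 m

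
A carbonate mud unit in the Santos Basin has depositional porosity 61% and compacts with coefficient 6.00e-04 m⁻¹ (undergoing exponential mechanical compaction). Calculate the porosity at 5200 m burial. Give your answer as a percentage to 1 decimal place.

2.7%

Working in km (1 km = 1000 m; β in km⁻¹ = β in m⁻¹ × 1000):
φ = φ₀·exp(−β·Z) = 0.61 × exp(−0.6 × 5.2) = 0.61 × exp(−3.12)
  = 0.61 × 0.0442 = 0.0269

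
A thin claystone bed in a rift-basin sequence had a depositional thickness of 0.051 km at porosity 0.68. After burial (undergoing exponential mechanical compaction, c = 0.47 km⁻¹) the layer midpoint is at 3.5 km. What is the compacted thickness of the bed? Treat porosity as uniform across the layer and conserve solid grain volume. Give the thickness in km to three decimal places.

Porosity at 3.5 km: φ = 0.68·exp(−0.47×3.5) = 0.1312
Solid-volume conservation: h(1−φ) = h₀(1−φ₀) ⇒ h = h₀·(1−φ₀)/(1−φ)
h = 0.051 × (1 − 0.68)/(1 − 0.1312) = 0.051 × 0.3683 = 0.0188 km

0.019 km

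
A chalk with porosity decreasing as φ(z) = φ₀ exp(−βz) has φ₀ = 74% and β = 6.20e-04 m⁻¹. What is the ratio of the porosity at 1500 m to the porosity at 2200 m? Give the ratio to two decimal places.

1.54

Working in km (1 km = 1000 m; β in km⁻¹ = β in m⁻¹ × 1000):
φ(z₁)/φ(z₂) = e^(−β·z₁)/e^(−β·z₂) = e^{β(z₂−z₁)}
= exp(0.62 × 0.7) = exp(0.434) = 1.5434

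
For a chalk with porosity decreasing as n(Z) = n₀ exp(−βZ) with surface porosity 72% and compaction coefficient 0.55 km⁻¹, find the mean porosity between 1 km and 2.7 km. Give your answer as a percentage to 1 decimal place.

27.0%

⟨n⟩ = (1/(Z₂−Z₁)) ∫ n₀ e^(−βZ) dZ = n₀·(e^(−β·Z₁) − e^(−β·Z₂)) / (β·(Z₂−Z₁))
e^(−0.55×1) = 0.5769; e^(−0.55×2.7) = 0.2265
⟨n⟩ = 0.72 × (0.5769 − 0.2265) / (0.55 × 1.7) = 0.72 × 0.3748 = 0.2699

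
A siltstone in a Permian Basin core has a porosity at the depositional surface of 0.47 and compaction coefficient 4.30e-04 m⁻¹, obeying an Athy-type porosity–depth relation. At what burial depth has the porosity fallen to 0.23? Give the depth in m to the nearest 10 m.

1660 m

Working in km (1 km = 1000 m; c in km⁻¹ = c in m⁻¹ × 1000):
Invert Athy's law: Z = ln(φ₀/φ) / c
Z = ln(0.47/0.23) / 0.43 = ln(2.043) / 0.43 = 0.7147 / 0.43 = 1.662 km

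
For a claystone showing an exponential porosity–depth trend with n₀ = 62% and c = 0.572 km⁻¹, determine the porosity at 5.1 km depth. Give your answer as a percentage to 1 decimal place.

3.4%

n = n₀·exp(−c·Z) = 0.62 × exp(−0.572 × 5.1) = 0.62 × exp(−2.917)
  = 0.62 × 0.0541 = 0.0335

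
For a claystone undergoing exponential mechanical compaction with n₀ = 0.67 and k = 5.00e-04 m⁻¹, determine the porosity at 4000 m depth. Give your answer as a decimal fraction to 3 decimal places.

Working in km (1 km = 1000 m; k in km⁻¹ = k in m⁻¹ × 1000):
n = n₀·exp(−k·z) = 0.67 × exp(−0.5 × 4) = 0.67 × exp(−2)
  = 0.67 × 0.1353 = 0.0907

0.091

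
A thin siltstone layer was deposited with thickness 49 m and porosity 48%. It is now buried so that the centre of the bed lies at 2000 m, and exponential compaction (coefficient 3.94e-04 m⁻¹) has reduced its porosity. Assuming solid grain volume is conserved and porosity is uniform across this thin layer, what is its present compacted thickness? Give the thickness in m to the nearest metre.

Working in km (1 km = 1000 m; c in km⁻¹ = c in m⁻¹ × 1000):
Porosity at 2 km: phi = 0.48·exp(−0.394×2) = 0.2183
Solid-volume conservation: h(1−phi) = h₀(1−phi₀) ⇒ h = h₀·(1−phi₀)/(1−phi)
h = 0.049 × (1 − 0.48)/(1 − 0.2183) = 0.049 × 0.6652 = 0.0326 km

33 m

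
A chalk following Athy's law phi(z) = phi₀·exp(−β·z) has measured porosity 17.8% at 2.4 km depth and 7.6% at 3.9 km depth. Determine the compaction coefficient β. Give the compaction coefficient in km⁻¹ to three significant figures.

0.567 km⁻¹

Athy: phi(z) = phi₀ e^(−βz) ⇒ phi₁/phi₂ = e^{β(z₂−z₁)} ⇒ β = ln(phi₁/phi₂)/(z₂−z₁)
β = ln(0.178/0.076) / (3.9 − 2.4) = ln(2.342) / 1.5 = 0.8511 / 1.5 = 0.5674 km⁻¹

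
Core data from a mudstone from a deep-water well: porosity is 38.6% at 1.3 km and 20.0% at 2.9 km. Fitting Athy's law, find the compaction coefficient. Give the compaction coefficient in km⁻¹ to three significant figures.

Athy: phi(d) = phi₀ e^(−kd) ⇒ phi₁/phi₂ = e^{k(d₂−d₁)} ⇒ k = ln(phi₁/phi₂)/(d₂−d₁)
k = ln(0.386/0.2) / (2.9 − 1.3) = ln(1.93) / 1.6 = 0.6575 / 1.6 = 0.411 km⁻¹

0.411 km⁻¹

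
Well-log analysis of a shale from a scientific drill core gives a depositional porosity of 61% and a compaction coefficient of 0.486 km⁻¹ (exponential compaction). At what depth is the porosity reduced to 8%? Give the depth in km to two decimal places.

Invert Athy's law: d = ln(φ₀/φ) / c
d = ln(0.61/0.08) / 0.486 = ln(7.625) / 0.486 = 2.0314 / 0.486 = 4.180 km

4.18 km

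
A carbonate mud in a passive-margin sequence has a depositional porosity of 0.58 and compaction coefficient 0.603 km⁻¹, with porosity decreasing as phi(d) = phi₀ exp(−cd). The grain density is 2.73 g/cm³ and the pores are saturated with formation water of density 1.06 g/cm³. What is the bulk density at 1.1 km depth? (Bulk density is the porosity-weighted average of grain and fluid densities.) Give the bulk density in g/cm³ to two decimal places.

2.23 g/cm³

Porosity at depth: phi = 0.58·exp(−0.603×1.1) = 0.58×0.5151 = 0.2988
Bulk density: ρ_b = (1−phi)ρ_g + phi·ρ_f = 0.7012×2.73 + 0.2988×1.06
       = 1.914 + 0.317 = 2.231 g/cm³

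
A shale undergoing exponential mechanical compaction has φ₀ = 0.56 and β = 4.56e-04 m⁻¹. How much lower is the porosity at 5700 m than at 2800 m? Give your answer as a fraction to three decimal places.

0.115

Working in km (1 km = 1000 m; β in km⁻¹ = β in m⁻¹ × 1000):
φ(2.8) = 0.56·e^(−0.456×2.8) = 0.1562
φ(5.7) = 0.56·e^(−0.456×5.7) = 0.0416
Δφ = 0.1562 − 0.0416 = 0.1146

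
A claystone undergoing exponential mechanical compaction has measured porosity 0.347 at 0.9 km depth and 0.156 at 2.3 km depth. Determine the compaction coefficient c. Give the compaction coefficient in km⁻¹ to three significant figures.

Athy: n(Z) = n₀ e^(−cZ) ⇒ n₁/n₂ = e^{c(Z₂−Z₁)} ⇒ c = ln(n₁/n₂)/(Z₂−Z₁)
c = ln(0.347/0.156) / (2.3 − 0.9) = ln(2.224) / 1.4 = 0.7995 / 1.4 = 0.571 km⁻¹

0.571 km⁻¹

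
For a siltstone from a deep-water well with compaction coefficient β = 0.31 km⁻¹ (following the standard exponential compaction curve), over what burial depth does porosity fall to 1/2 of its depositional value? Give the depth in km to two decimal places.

n/n₀ = 1/2 ⇒ exp(−β·d) = 1/2 ⇒ d = ln(2) / β
d = 0.6931 / 0.31 = 2.236 km

2.24 km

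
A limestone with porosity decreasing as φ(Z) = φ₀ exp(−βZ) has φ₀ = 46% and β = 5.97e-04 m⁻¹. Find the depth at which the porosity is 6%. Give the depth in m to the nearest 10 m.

3410 m

Working in km (1 km = 1000 m; β in km⁻¹ = β in m⁻¹ × 1000):
Invert Athy's law: Z = ln(φ₀/φ) / β
Z = ln(0.46/0.06) / 0.597 = ln(7.667) / 0.597 = 2.0369 / 0.597 = 3.412 km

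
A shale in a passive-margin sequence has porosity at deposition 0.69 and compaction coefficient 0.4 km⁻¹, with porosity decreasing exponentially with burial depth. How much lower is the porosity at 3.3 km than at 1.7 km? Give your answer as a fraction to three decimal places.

phi(1.7) = 0.69·e^(−0.4×1.7) = 0.3496
phi(3.3) = 0.69·e^(−0.4×3.3) = 0.1843
Δphi = 0.3496 − 0.1843 = 0.1652

0.165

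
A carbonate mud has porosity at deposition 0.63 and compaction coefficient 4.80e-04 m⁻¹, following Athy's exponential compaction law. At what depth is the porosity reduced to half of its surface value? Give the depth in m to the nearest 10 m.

1440 m

Working in km (1 km = 1000 m; β in km⁻¹ = β in m⁻¹ × 1000):
phi/phi₀ = 1/2 ⇒ exp(−β·z) = 1/2 ⇒ z = ln(2) / β
z = 0.6931 / 0.48 = 1.444 km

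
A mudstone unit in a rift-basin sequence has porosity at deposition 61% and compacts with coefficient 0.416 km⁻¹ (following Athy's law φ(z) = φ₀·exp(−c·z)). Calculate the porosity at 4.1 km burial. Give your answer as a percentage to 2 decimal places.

φ = φ₀·exp(−c·z) = 0.61 × exp(−0.416 × 4.1) = 0.61 × exp(−1.706)
  = 0.61 × 0.1817 = 0.1108

11.08%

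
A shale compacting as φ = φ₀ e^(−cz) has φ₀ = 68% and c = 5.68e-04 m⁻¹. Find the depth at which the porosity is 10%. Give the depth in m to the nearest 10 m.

3370 m

Working in km (1 km = 1000 m; c in km⁻¹ = c in m⁻¹ × 1000):
Invert Athy's law: z = ln(φ₀/φ) / c
z = ln(0.68/0.1) / 0.568 = ln(6.8) / 0.568 = 1.9169 / 0.568 = 3.375 km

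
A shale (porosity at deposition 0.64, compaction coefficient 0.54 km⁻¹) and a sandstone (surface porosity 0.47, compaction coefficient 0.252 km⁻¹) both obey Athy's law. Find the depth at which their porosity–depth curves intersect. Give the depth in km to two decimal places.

1.07 km

Set φ₀ₐ e^(−kₐz) = φ₀ᵦ e^(−kᵦz) ⇒ ln(φ₀ₐ/φ₀ᵦ) = (kₐ − kᵦ)·z
z = ln(0.64/0.47) / (0.54 − 0.252) = 0.3087 / 0.288 = 1.072 km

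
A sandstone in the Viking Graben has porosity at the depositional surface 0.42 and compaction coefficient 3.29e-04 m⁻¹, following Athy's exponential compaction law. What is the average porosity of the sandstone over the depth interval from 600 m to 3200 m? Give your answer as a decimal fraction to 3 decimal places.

Working in km (1 km = 1000 m; k in km⁻¹ = k in m⁻¹ × 1000):
⟨n⟩ = (1/(d₂−d₁)) ∫ n₀ e^(−kd) dd = n₀·(e^(−k·d₁) − e^(−k·d₂)) / (k·(d₂−d₁))
e^(−0.329×0.6) = 0.8209; e^(−0.329×3.2) = 0.3490
⟨n⟩ = 0.42 × (0.8209 − 0.3490) / (0.329 × 2.6) = 0.42 × 0.5517 = 0.2317

0.232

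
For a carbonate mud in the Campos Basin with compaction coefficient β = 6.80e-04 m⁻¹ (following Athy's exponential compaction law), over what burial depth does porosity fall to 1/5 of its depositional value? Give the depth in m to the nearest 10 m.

2370 m

Working in km (1 km = 1000 m; β in km⁻¹ = β in m⁻¹ × 1000):
phi/phi₀ = 1/5 ⇒ exp(−β·d) = 1/5 ⇒ d = ln(5) / β
d = 1.6094 / 0.68 = 2.367 km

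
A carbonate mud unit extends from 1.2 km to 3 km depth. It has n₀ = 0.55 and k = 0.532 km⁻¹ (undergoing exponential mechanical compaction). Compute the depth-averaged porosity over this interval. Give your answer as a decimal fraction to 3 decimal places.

0.187

⟨n⟩ = (1/(d₂−d₁)) ∫ n₀ e^(−kd) dd = n₀·(e^(−k·d₁) − e^(−k·d₂)) / (k·(d₂−d₁))
e^(−0.532×1.2) = 0.5281; e^(−0.532×3) = 0.2027
⟨n⟩ = 0.55 × (0.5281 − 0.2027) / (0.532 × 1.8) = 0.55 × 0.3398 = 0.1869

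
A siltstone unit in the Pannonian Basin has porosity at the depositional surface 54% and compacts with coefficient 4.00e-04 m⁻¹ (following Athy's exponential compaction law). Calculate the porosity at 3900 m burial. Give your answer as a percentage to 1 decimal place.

Working in km (1 km = 1000 m; β in km⁻¹ = β in m⁻¹ × 1000):
phi = phi₀·exp(−β·Z) = 0.54 × exp(−0.4 × 3.9) = 0.54 × exp(−1.56)
  = 0.54 × 0.2101 = 0.1135

11.3%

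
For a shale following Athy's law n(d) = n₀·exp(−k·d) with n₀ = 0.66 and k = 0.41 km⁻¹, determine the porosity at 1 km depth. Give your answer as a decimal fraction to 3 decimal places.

n = n₀·exp(−k·d) = 0.66 × exp(−0.41 × 1) = 0.66 × exp(−0.41)
  = 0.66 × 0.6637 = 0.4380

0.438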